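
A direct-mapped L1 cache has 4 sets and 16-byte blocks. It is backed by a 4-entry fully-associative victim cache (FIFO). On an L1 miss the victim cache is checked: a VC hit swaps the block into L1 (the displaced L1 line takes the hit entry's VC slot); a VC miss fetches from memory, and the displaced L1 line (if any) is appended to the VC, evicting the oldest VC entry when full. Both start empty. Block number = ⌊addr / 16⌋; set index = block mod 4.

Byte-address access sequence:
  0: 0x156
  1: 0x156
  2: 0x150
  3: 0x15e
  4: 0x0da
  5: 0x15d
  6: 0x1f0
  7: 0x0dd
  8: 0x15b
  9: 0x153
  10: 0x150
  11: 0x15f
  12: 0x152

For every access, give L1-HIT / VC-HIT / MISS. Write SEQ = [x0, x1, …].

SEQ = [MISS, L1-HIT, L1-HIT, L1-HIT, MISS, VC-HIT, MISS, VC-HIT, VC-HIT, L1-HIT, L1-HIT, L1-HIT, L1-HIT]

0: 0x156 (blk 21, set 1) → MISS  vc=[]
1: 0x156 (blk 21, set 1) → L1-HIT  vc=[]
2: 0x150 (blk 21, set 1) → L1-HIT  vc=[]
3: 0x15e (blk 21, set 1) → L1-HIT  vc=[]
4: 0xda (blk 13, set 1) → MISS  vc=[21]
5: 0x15d (blk 21, set 1) → VC-HIT  vc=[13]
6: 0x1f0 (blk 31, set 3) → MISS  vc=[13]
7: 0xdd (blk 13, set 1) → VC-HIT  vc=[21]
8: 0x15b (blk 21, set 1) → VC-HIT  vc=[13]
9: 0x153 (blk 21, set 1) → L1-HIT  vc=[13]
10: 0x150 (blk 21, set 1) → L1-HIT  vc=[13]
11: 0x15f (blk 21, set 1) → L1-HIT  vc=[13]
12: 0x152 (blk 21, set 1) → L1-HIT  vc=[13]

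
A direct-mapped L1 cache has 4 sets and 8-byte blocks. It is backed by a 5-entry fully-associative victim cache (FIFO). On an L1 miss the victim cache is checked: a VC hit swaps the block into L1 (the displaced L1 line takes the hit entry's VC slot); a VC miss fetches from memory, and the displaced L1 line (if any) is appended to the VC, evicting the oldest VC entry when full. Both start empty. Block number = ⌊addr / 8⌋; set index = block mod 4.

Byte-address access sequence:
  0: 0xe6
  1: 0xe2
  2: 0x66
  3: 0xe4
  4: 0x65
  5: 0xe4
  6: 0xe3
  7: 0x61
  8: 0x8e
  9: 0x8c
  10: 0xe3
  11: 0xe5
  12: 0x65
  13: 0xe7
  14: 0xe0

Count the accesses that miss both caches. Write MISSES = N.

MISSES = 3

#0 0xe6→b28/s0 MISS; vc=[]
#1 0xe2→b28/s0 L1-HIT; vc=[]
#2 0x66→b12/s0 MISS; vc=[28]
#3 0xe4→b28/s0 VC-HIT; vc=[12]
#4 0x65→b12/s0 VC-HIT; vc=[28]
#5 0xe4→b28/s0 VC-HIT; vc=[12]
#6 0xe3→b28/s0 L1-HIT; vc=[12]
#7 0x61→b12/s0 VC-HIT; vc=[28]
#8 0x8e→b17/s1 MISS; vc=[28]
#9 0x8c→b17/s1 L1-HIT; vc=[28]
#10 0xe3→b28/s0 VC-HIT; vc=[12]
#11 0xe5→b28/s0 L1-HIT; vc=[12]
#12 0x65→b12/s0 VC-HIT; vc=[28]
#13 0xe7→b28/s0 VC-HIT; vc=[12]
#14 0xe0→b28/s0 L1-HIT; vc=[12]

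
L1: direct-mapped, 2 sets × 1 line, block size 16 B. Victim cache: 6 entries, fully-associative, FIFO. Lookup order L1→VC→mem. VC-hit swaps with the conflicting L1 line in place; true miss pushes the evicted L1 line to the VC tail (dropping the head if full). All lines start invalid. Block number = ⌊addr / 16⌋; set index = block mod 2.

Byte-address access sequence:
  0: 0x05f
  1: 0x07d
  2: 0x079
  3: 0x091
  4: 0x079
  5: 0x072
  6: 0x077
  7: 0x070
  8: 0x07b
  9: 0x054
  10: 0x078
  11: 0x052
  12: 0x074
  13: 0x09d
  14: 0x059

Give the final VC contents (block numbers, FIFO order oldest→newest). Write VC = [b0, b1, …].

0: 0x5f (blk 5, set 1) → MISS  vc=[]
1: 0x7d (blk 7, set 1) → MISS  vc=[5]
2: 0x79 (blk 7, set 1) → L1-HIT  vc=[5]
3: 0x91 (blk 9, set 1) → MISS  vc=[5, 7]
4: 0x79 (blk 7, set 1) → VC-HIT  vc=[5, 9]
5: 0x72 (blk 7, set 1) → L1-HIT  vc=[5, 9]
6: 0x77 (blk 7, set 1) → L1-HIT  vc=[5, 9]
7: 0x70 (blk 7, set 1) → L1-HIT  vc=[5, 9]
8: 0x7b (blk 7, set 1) → L1-HIT  vc=[5, 9]
9: 0x54 (blk 5, set 1) → VC-HIT  vc=[7, 9]
10: 0x78 (blk 7, set 1) → VC-HIT  vc=[5, 9]
11: 0x52 (blk 5, set 1) → VC-HIT  vc=[7, 9]
12: 0x74 (blk 7, set 1) → VC-HIT  vc=[5, 9]
13: 0x9d (blk 9, set 1) → VC-HIT  vc=[5, 7]
14: 0x59 (blk 5, set 1) → VC-HIT  vc=[9, 7]

VC = [9, 7]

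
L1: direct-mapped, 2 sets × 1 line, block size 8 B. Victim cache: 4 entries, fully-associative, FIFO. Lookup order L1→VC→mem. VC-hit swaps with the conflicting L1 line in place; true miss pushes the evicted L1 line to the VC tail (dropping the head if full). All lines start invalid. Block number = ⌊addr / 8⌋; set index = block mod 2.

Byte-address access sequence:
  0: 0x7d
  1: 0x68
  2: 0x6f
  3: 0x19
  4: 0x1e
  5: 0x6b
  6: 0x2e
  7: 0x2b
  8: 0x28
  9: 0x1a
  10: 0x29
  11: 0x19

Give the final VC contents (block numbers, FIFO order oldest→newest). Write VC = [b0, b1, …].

0: 0x7d (blk 15, set 1) → MISS  vc=[]
1: 0x68 (blk 13, set 1) → MISS  vc=[15]
2: 0x6f (blk 13, set 1) → L1-HIT  vc=[15]
3: 0x19 (blk 3, set 1) → MISS  vc=[15, 13]
4: 0x1e (blk 3, set 1) → L1-HIT  vc=[15, 13]
5: 0x6b (blk 13, set 1) → VC-HIT  vc=[15, 3]
6: 0x2e (blk 5, set 1) → MISS  vc=[15, 3, 13]
7: 0x2b (blk 5, set 1) → L1-HIT  vc=[15, 3, 13]
8: 0x28 (blk 5, set 1) → L1-HIT  vc=[15, 3, 13]
9: 0x1a (blk 3, set 1) → VC-HIT  vc=[15, 5, 13]
10: 0x29 (blk 5, set 1) → VC-HIT  vc=[15, 3, 13]
11: 0x19 (blk 3, set 1) → VC-HIT  vc=[15, 5, 13]

VC = [15, 5, 13]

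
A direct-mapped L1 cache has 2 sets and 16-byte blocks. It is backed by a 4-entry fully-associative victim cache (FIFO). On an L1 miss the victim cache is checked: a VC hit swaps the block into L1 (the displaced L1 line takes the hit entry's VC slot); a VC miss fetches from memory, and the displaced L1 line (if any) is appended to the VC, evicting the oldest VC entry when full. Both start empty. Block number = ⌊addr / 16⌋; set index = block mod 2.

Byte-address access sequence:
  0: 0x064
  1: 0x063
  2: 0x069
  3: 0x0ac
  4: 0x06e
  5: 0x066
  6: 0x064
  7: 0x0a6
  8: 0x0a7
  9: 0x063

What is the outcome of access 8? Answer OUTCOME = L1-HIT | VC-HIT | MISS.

OUTCOME = L1-HIT

#0 0x64→b6/s0 MISS; vc=[]
#1 0x63→b6/s0 L1-HIT; vc=[]
#2 0x69→b6/s0 L1-HIT; vc=[]
#3 0xac→b10/s0 MISS; vc=[6]
#4 0x6e→b6/s0 VC-HIT; vc=[10]
#5 0x66→b6/s0 L1-HIT; vc=[10]
#6 0x64→b6/s0 L1-HIT; vc=[10]
#7 0xa6→b10/s0 VC-HIT; vc=[6]
#8 0xa7→b10/s0 L1-HIT; vc=[6]
#9 0x63→b6/s0 VC-HIT; vc=[10]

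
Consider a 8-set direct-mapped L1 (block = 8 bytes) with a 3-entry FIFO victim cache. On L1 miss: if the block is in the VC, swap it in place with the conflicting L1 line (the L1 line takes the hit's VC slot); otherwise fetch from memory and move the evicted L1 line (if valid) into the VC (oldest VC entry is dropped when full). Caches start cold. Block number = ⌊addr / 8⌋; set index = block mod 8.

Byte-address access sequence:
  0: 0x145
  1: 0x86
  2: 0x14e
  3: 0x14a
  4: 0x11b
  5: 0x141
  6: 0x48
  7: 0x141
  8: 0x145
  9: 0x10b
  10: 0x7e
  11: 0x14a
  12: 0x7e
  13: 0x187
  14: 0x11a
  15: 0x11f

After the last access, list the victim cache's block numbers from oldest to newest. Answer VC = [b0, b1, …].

VC = [33, 9, 40]

  [0] addr=0x145 blk=40 s=0: MISS | VC []
  [1] addr=0x86 blk=16 s=0: MISS | VC [40]
  [2] addr=0x14e blk=41 s=1: MISS | VC [40]
  [3] addr=0x14a blk=41 s=1: L1-HIT | VC [40]
  [4] addr=0x11b blk=35 s=3: MISS | VC [40]
  [5] addr=0x141 blk=40 s=0: VC-HIT | VC [16]
  [6] addr=0x48 blk=9 s=1: MISS | VC [16, 41]
  [7] addr=0x141 blk=40 s=0: L1-HIT | VC [16, 41]
  [8] addr=0x145 blk=40 s=0: L1-HIT | VC [16, 41]
  [9] addr=0x10b blk=33 s=1: MISS | VC [16, 41, 9]
  [10] addr=0x7e blk=15 s=7: MISS | VC [16, 41, 9]
  [11] addr=0x14a blk=41 s=1: VC-HIT | VC [16, 33, 9]
  [12] addr=0x7e blk=15 s=7: L1-HIT | VC [16, 33, 9]
  [13] addr=0x187 blk=48 s=0: MISS | VC [33, 9, 40]
  [14] addr=0x11a blk=35 s=3: L1-HIT | VC [33, 9, 40]
  [15] addr=0x11f blk=35 s=3: L1-HIT | VC [33, 9, 40]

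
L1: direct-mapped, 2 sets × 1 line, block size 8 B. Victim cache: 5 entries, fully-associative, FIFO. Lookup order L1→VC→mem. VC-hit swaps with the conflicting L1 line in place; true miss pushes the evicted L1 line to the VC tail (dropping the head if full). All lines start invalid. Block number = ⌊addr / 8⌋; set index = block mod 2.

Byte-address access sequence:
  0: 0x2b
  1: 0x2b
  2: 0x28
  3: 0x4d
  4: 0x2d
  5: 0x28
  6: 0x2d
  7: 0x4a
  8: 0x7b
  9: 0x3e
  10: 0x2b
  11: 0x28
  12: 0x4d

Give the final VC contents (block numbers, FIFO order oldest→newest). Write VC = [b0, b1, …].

VC = [7, 5, 15]

0: 0x2b (blk 5, set 1) → MISS  vc=[]
1: 0x2b (blk 5, set 1) → L1-HIT  vc=[]
2: 0x28 (blk 5, set 1) → L1-HIT  vc=[]
3: 0x4d (blk 9, set 1) → MISS  vc=[5]
4: 0x2d (blk 5, set 1) → VC-HIT  vc=[9]
5: 0x28 (blk 5, set 1) → L1-HIT  vc=[9]
6: 0x2d (blk 5, set 1) → L1-HIT  vc=[9]
7: 0x4a (blk 9, set 1) → VC-HIT  vc=[5]
8: 0x7b (blk 15, set 1) → MISS  vc=[5, 9]
9: 0x3e (blk 7, set 1) → MISS  vc=[5, 9, 15]
10: 0x2b (blk 5, set 1) → VC-HIT  vc=[7, 9, 15]
11: 0x28 (blk 5, set 1) → L1-HIT  vc=[7, 9, 15]
12: 0x4d (blk 9, set 1) → VC-HIT  vc=[7, 5, 15]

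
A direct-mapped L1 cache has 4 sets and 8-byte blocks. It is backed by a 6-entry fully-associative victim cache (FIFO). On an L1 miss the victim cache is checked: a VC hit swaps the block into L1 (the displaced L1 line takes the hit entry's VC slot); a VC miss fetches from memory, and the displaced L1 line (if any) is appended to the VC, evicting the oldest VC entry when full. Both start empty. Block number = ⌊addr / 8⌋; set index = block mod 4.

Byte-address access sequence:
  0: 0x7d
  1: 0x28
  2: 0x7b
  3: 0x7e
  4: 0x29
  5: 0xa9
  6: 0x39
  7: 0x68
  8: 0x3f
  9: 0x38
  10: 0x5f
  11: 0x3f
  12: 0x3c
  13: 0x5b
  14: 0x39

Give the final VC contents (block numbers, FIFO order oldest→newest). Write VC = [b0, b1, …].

VC = [5, 15, 21, 11]

#0 0x7d→b15/s3 MISS; vc=[]
#1 0x28→b5/s1 MISS; vc=[]
#2 0x7b→b15/s3 L1-HIT; vc=[]
#3 0x7e→b15/s3 L1-HIT; vc=[]
#4 0x29→b5/s1 L1-HIT; vc=[]
#5 0xa9→b21/s1 MISS; vc=[5]
#6 0x39→b7/s3 MISS; vc=[5,15]
#7 0x68→b13/s1 MISS; vc=[5,15,21]
#8 0x3f→b7/s3 L1-HIT; vc=[5,15,21]
#9 0x38→b7/s3 L1-HIT; vc=[5,15,21]
#10 0x5f→b11/s3 MISS; vc=[5,15,21,7]
#11 0x3f→b7/s3 VC-HIT; vc=[5,15,21,11]
#12 0x3c→b7/s3 L1-HIT; vc=[5,15,21,11]
#13 0x5b→b11/s3 VC-HIT; vc=[5,15,21,7]
#14 0x39→b7/s3 VC-HIT; vc=[5,15,21,11]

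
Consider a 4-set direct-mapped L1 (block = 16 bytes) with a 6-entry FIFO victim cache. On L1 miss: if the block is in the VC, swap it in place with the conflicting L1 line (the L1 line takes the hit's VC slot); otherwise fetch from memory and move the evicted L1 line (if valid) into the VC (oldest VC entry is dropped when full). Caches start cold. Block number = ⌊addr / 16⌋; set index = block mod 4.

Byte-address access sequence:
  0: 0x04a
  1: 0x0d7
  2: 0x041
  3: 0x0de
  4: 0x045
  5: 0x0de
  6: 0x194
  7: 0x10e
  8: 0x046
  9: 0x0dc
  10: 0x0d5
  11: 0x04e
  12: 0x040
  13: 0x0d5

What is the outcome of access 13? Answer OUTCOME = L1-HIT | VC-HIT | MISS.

0: 0x4a (blk 4, set 0) → MISS  vc=[]
1: 0xd7 (blk 13, set 1) → MISS  vc=[]
2: 0x41 (blk 4, set 0) → L1-HIT  vc=[]
3: 0xde (blk 13, set 1) → L1-HIT  vc=[]
4: 0x45 (blk 4, set 0) → L1-HIT  vc=[]
5: 0xde (blk 13, set 1) → L1-HIT  vc=[]
6: 0x194 (blk 25, set 1) → MISS  vc=[13]
7: 0x10e (blk 16, set 0) → MISS  vc=[13, 4]
8: 0x46 (blk 4, set 0) → VC-HIT  vc=[13, 16]
9: 0xdc (blk 13, set 1) → VC-HIT  vc=[25, 16]
10: 0xd5 (blk 13, set 1) → L1-HIT  vc=[25, 16]
11: 0x4e (blk 4, set 0) → L1-HIT  vc=[25, 16]
12: 0x40 (blk 4, set 0) → L1-HIT  vc=[25, 16]
13: 0xd5 (blk 13, set 1) → L1-HIT  vc=[25, 16]

OUTCOME = L1-HIT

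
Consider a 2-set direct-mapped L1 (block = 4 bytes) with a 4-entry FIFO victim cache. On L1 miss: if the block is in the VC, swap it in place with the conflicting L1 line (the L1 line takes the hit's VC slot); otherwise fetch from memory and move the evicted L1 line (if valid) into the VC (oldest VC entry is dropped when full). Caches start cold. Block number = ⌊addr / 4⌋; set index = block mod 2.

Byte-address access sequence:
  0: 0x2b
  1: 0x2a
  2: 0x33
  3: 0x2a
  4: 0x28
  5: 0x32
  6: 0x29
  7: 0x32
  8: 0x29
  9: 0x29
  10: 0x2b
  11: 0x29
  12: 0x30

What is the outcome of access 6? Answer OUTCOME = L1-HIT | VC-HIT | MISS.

OUTCOME = VC-HIT

#0 0x2b→b10/s0 MISS; vc=[]
#1 0x2a→b10/s0 L1-HIT; vc=[]
#2 0x33→b12/s0 MISS; vc=[10]
#3 0x2a→b10/s0 VC-HIT; vc=[12]
#4 0x28→b10/s0 L1-HIT; vc=[12]
#5 0x32→b12/s0 VC-HIT; vc=[10]
#6 0x29→b10/s0 VC-HIT; vc=[12]
#7 0x32→b12/s0 VC-HIT; vc=[10]
#8 0x29→b10/s0 VC-HIT; vc=[12]
#9 0x29→b10/s0 L1-HIT; vc=[12]
#10 0x2b→b10/s0 L1-HIT; vc=[12]
#11 0x29→b10/s0 L1-HIT; vc=[12]
#12 0x30→b12/s0 VC-HIT; vc=[10]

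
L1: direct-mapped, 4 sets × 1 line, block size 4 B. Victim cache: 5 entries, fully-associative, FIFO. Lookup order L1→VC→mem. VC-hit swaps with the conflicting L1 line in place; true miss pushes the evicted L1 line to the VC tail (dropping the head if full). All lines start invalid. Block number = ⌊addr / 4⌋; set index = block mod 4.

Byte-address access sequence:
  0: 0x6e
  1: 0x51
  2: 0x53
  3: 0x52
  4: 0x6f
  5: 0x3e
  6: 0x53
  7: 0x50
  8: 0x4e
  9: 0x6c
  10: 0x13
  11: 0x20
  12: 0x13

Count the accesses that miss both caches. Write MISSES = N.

MISSES = 6

#0 0x6e→b27/s3 MISS; vc=[]
#1 0x51→b20/s0 MISS; vc=[]
#2 0x53→b20/s0 L1-HIT; vc=[]
#3 0x52→b20/s0 L1-HIT; vc=[]
#4 0x6f→b27/s3 L1-HIT; vc=[]
#5 0x3e→b15/s3 MISS; vc=[27]
#6 0x53→b20/s0 L1-HIT; vc=[27]
#7 0x50→b20/s0 L1-HIT; vc=[27]
#8 0x4e→b19/s3 MISS; vc=[27,15]
#9 0x6c→b27/s3 VC-HIT; vc=[19,15]
#10 0x13→b4/s0 MISS; vc=[19,15,20]
#11 0x20→b8/s0 MISS; vc=[19,15,20,4]
#12 0x13→b4/s0 VC-HIT; vc=[19,15,20,8]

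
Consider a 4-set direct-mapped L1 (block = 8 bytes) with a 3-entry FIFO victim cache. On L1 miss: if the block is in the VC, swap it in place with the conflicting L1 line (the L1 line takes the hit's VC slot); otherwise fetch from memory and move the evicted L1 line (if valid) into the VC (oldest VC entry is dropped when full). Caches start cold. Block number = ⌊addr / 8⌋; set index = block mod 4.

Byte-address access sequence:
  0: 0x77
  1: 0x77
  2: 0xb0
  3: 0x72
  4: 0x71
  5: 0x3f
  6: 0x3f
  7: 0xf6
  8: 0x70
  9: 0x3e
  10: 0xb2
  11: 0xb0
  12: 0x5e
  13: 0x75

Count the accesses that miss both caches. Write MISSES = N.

MISSES = 5

#0 0x77→b14/s2 MISS; vc=[]
#1 0x77→b14/s2 L1-HIT; vc=[]
#2 0xb0→b22/s2 MISS; vc=[14]
#3 0x72→b14/s2 VC-HIT; vc=[22]
#4 0x71→b14/s2 L1-HIT; vc=[22]
#5 0x3f→b7/s3 MISS; vc=[22]
#6 0x3f→b7/s3 L1-HIT; vc=[22]
#7 0xf6→b30/s2 MISS; vc=[22,14]
#8 0x70→b14/s2 VC-HIT; vc=[22,30]
#9 0x3e→b7/s3 L1-HIT; vc=[22,30]
#10 0xb2→b22/s2 VC-HIT; vc=[14,30]
#11 0xb0→b22/s2 L1-HIT; vc=[14,30]
#12 0x5e→b11/s3 MISS; vc=[14,30,7]
#13 0x75→b14/s2 VC-HIT; vc=[22,30,7]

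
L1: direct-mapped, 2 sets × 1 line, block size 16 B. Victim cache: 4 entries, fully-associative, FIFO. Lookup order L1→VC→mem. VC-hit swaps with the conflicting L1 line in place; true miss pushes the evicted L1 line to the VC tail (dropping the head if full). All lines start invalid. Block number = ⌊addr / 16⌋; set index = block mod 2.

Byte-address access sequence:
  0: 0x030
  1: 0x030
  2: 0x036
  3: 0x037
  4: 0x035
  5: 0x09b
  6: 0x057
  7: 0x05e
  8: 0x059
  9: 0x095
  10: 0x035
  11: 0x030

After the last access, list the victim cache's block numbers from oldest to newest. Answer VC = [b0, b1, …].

0: 0x30 (blk 3, set 1) → MISS  vc=[]
1: 0x30 (blk 3, set 1) → L1-HIT  vc=[]
2: 0x36 (blk 3, set 1) → L1-HIT  vc=[]
3: 0x37 (blk 3, set 1) → L1-HIT  vc=[]
4: 0x35 (blk 3, set 1) → L1-HIT  vc=[]
5: 0x9b (blk 9, set 1) → MISS  vc=[3]
6: 0x57 (blk 5, set 1) → MISS  vc=[3, 9]
7: 0x5e (blk 5, set 1) → L1-HIT  vc=[3, 9]
8: 0x59 (blk 5, set 1) → L1-HIT  vc=[3, 9]
9: 0x95 (blk 9, set 1) → VC-HIT  vc=[3, 5]
10: 0x35 (blk 3, set 1) → VC-HIT  vc=[9, 5]
11: 0x30 (blk 3, set 1) → L1-HIT  vc=[9, 5]

VC = [9, 5]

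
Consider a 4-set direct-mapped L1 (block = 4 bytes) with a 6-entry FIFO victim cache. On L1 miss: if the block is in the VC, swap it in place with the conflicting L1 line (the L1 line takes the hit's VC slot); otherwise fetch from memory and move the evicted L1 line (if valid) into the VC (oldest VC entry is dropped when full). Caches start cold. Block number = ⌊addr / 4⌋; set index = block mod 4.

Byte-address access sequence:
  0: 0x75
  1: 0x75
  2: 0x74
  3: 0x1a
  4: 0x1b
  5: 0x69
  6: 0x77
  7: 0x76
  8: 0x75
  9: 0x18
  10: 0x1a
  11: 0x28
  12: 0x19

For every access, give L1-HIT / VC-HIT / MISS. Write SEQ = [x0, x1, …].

SEQ = [MISS, L1-HIT, L1-HIT, MISS, L1-HIT, MISS, L1-HIT, L1-HIT, L1-HIT, VC-HIT, L1-HIT, MISS, VC-HIT]

#0 0x75→b29/s1 MISS; vc=[]
#1 0x75→b29/s1 L1-HIT; vc=[]
#2 0x74→b29/s1 L1-HIT; vc=[]
#3 0x1a→b6/s2 MISS; vc=[]
#4 0x1b→b6/s2 L1-HIT; vc=[]
#5 0x69→b26/s2 MISS; vc=[6]
#6 0x77→b29/s1 L1-HIT; vc=[6]
#7 0x76→b29/s1 L1-HIT; vc=[6]
#8 0x75→b29/s1 L1-HIT; vc=[6]
#9 0x18→b6/s2 VC-HIT; vc=[26]
#10 0x1a→b6/s2 L1-HIT; vc=[26]
#11 0x28→b10/s2 MISS; vc=[26,6]
#12 0x19→b6/s2 VC-HIT; vc=[26,10]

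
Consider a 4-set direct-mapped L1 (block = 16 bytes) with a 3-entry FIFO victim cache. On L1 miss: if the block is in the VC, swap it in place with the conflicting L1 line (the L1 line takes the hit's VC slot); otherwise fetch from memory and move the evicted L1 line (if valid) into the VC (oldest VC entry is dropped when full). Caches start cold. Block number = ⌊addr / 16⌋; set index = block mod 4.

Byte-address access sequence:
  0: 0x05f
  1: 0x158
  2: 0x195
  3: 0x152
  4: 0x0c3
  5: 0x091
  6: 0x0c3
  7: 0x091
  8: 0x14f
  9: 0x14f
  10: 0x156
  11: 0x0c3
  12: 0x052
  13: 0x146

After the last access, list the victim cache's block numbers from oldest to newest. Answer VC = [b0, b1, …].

VC = [9, 12, 21]

0: 0x5f (blk 5, set 1) → MISS  vc=[]
1: 0x158 (blk 21, set 1) → MISS  vc=[5]
2: 0x195 (blk 25, set 1) → MISS  vc=[5, 21]
3: 0x152 (blk 21, set 1) → VC-HIT  vc=[5, 25]
4: 0xc3 (blk 12, set 0) → MISS  vc=[5, 25]
5: 0x91 (blk 9, set 1) → MISS  vc=[5, 25, 21]
6: 0xc3 (blk 12, set 0) → L1-HIT  vc=[5, 25, 21]
7: 0x91 (blk 9, set 1) → L1-HIT  vc=[5, 25, 21]
8: 0x14f (blk 20, set 0) → MISS  vc=[25, 21, 12]
9: 0x14f (blk 20, set 0) → L1-HIT  vc=[25, 21, 12]
10: 0x156 (blk 21, set 1) → VC-HIT  vc=[25, 9, 12]
11: 0xc3 (blk 12, set 0) → VC-HIT  vc=[25, 9, 20]
12: 0x52 (blk 5, set 1) → MISS  vc=[9, 20, 21]
13: 0x146 (blk 20, set 0) → VC-HIT  vc=[9, 12, 21]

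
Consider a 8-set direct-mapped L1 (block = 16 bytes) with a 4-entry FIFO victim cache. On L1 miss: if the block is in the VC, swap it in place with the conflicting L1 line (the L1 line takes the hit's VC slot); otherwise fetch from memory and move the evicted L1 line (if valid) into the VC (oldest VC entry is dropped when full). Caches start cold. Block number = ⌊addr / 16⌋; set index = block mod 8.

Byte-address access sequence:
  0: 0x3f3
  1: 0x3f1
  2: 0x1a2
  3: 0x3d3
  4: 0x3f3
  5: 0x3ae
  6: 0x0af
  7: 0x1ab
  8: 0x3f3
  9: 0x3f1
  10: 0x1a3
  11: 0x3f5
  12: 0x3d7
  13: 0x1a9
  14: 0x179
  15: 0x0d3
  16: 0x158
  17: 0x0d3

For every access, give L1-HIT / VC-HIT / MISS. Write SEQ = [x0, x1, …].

SEQ = [MISS, L1-HIT, MISS, MISS, L1-HIT, MISS, MISS, VC-HIT, L1-HIT, L1-HIT, L1-HIT, L1-HIT, L1-HIT, L1-HIT, MISS, MISS, MISS, VC-HIT]

  [0] addr=0x3f3 blk=63 s=7: MISS | VC []
  [1] addr=0x3f1 blk=63 s=7: L1-HIT | VC []
  [2] addr=0x1a2 blk=26 s=2: MISS | VC []
  [3] addr=0x3d3 blk=61 s=5: MISS | VC []
  [4] addr=0x3f3 blk=63 s=7: L1-HIT | VC []
  [5] addr=0x3ae blk=58 s=2: MISS | VC [26]
  [6] addr=0xaf blk=10 s=2: MISS | VC [26, 58]
  [7] addr=0x1ab blk=26 s=2: VC-HIT | VC [10, 58]
  [8] addr=0x3f3 blk=63 s=7: L1-HIT | VC [10, 58]
  [9] addr=0x3f1 blk=63 s=7: L1-HIT | VC [10, 58]
  [10] addr=0x1a3 blk=26 s=2: L1-HIT | VC [10, 58]
  [11] addr=0x3f5 blk=63 s=7: L1-HIT | VC [10, 58]
  [12] addr=0x3d7 blk=61 s=5: L1-HIT | VC [10, 58]
  [13] addr=0x1a9 blk=26 s=2: L1-HIT | VC [10, 58]
  [14] addr=0x179 blk=23 s=7: MISS | VC [10, 58, 63]
  [15] addr=0xd3 blk=13 s=5: MISS | VC [10, 58, 63, 61]
  [16] addr=0x158 blk=21 s=5: MISS | VC [58, 63, 61, 13]
  [17] addr=0xd3 blk=13 s=5: VC-HIT | VC [58, 63, 61, 21]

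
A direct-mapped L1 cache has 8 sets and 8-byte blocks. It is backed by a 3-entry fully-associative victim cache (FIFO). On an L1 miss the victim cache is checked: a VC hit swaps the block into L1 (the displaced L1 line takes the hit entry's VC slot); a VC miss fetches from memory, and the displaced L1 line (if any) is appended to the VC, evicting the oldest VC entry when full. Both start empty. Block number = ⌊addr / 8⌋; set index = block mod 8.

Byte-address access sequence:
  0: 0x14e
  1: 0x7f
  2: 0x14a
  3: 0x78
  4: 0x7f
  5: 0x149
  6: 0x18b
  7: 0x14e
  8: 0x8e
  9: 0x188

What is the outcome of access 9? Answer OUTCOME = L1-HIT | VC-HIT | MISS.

  [0] addr=0x14e blk=41 s=1: MISS | VC []
  [1] addr=0x7f blk=15 s=7: MISS | VC []
  [2] addr=0x14a blk=41 s=1: L1-HIT | VC []
  [3] addr=0x78 blk=15 s=7: L1-HIT | VC []
  [4] addr=0x7f blk=15 s=7: L1-HIT | VC []
  [5] addr=0x149 blk=41 s=1: L1-HIT | VC []
  [6] addr=0x18b blk=49 s=1: MISS | VC [41]
  [7] addr=0x14e blk=41 s=1: VC-HIT | VC [49]
  [8] addr=0x8e blk=17 s=1: MISS | VC [49, 41]
  [9] addr=0x188 blk=49 s=1: VC-HIT | VC [17, 41]

OUTCOME = VC-HIT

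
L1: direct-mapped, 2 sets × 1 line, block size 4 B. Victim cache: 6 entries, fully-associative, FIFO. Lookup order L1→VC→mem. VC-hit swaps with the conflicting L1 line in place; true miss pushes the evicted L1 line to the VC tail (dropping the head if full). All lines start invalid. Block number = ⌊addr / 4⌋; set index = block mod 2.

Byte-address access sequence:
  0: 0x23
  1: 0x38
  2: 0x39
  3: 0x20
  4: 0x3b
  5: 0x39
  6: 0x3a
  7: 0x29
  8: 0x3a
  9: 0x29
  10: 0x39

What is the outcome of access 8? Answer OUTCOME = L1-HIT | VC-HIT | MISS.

OUTCOME = VC-HIT

  [0] addr=0x23 blk=8 s=0: MISS | VC []
  [1] addr=0x38 blk=14 s=0: MISS | VC [8]
  [2] addr=0x39 blk=14 s=0: L1-HIT | VC [8]
  [3] addr=0x20 blk=8 s=0: VC-HIT | VC [14]
  [4] addr=0x3b blk=14 s=0: VC-HIT | VC [8]
  [5] addr=0x39 blk=14 s=0: L1-HIT | VC [8]
  [6] addr=0x3a blk=14 s=0: L1-HIT | VC [8]
  [7] addr=0x29 blk=10 s=0: MISS | VC [8, 14]
  [8] addr=0x3a blk=14 s=0: VC-HIT | VC [8, 10]
  [9] addr=0x29 blk=10 s=0: VC-HIT | VC [8, 14]
  [10] addr=0x39 blk=14 s=0: VC-HIT | VC [8, 10]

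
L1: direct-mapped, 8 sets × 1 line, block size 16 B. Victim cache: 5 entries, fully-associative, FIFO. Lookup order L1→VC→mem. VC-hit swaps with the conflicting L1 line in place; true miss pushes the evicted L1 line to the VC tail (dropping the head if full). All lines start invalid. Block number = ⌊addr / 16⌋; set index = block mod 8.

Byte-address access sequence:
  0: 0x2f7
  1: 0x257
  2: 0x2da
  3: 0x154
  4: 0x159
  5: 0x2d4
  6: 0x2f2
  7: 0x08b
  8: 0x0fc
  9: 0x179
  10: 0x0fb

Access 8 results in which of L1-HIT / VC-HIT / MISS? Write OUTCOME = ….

  [0] addr=0x2f7 blk=47 s=7: MISS | VC []
  [1] addr=0x257 blk=37 s=5: MISS | VC []
  [2] addr=0x2da blk=45 s=5: MISS | VC [37]
  [3] addr=0x154 blk=21 s=5: MISS | VC [37, 45]
  [4] addr=0x159 blk=21 s=5: L1-HIT | VC [37, 45]
  [5] addr=0x2d4 blk=45 s=5: VC-HIT | VC [37, 21]
  [6] addr=0x2f2 blk=47 s=7: L1-HIT | VC [37, 21]
  [7] addr=0x8b blk=8 s=0: MISS | VC [37, 21]
  [8] addr=0xfc blk=15 s=7: MISS | VC [37, 21, 47]
  [9] addr=0x179 blk=23 s=7: MISS | VC [37, 21, 47, 15]
  [10] addr=0xfb blk=15 s=7: VC-HIT | VC [37, 21, 47, 23]

OUTCOME = MISS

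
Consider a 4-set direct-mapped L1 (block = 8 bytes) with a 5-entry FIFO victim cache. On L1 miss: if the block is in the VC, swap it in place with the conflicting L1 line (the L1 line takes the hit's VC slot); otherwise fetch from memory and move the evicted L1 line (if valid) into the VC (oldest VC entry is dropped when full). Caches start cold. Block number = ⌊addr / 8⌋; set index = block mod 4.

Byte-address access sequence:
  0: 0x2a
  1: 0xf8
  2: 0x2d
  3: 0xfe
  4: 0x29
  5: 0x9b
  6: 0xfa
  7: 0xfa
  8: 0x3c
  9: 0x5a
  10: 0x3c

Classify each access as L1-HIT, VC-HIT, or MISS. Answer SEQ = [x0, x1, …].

SEQ = [MISS, MISS, L1-HIT, L1-HIT, L1-HIT, MISS, VC-HIT, L1-HIT, MISS, MISS, VC-HIT]

  [0] addr=0x2a blk=5 s=1: MISS | VC []
  [1] addr=0xf8 blk=31 s=3: MISS | VC []
  [2] addr=0x2d blk=5 s=1: L1-HIT | VC []
  [3] addr=0xfe blk=31 s=3: L1-HIT | VC []
  [4] addr=0x29 blk=5 s=1: L1-HIT | VC []
  [5] addr=0x9b blk=19 s=3: MISS | VC [31]
  [6] addr=0xfa blk=31 s=3: VC-HIT | VC [19]
  [7] addr=0xfa blk=31 s=3: L1-HIT | VC [19]
  [8] addr=0x3c blk=7 s=3: MISS | VC [19, 31]
  [9] addr=0x5a blk=11 s=3: MISS | VC [19, 31, 7]
  [10] addr=0x3c blk=7 s=3: VC-HIT | VC [19, 31, 11]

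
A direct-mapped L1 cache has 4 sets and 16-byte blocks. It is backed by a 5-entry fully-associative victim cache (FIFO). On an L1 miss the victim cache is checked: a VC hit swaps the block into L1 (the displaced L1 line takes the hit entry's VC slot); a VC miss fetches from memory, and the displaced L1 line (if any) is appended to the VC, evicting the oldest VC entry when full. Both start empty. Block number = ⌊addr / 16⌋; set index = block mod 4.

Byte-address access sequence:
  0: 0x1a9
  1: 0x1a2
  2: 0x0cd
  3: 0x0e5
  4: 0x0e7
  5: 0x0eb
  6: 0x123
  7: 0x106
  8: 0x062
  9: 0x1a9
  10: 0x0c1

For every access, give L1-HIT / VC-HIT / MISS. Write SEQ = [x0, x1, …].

SEQ = [MISS, L1-HIT, MISS, MISS, L1-HIT, L1-HIT, MISS, MISS, MISS, VC-HIT, VC-HIT]

  [0] addr=0x1a9 blk=26 s=2: MISS | VC []
  [1] addr=0x1a2 blk=26 s=2: L1-HIT | VC []
  [2] addr=0xcd blk=12 s=0: MISS | VC []
  [3] addr=0xe5 blk=14 s=2: MISS | VC [26]
  [4] addr=0xe7 blk=14 s=2: L1-HIT | VC [26]
  [5] addr=0xeb blk=14 s=2: L1-HIT | VC [26]
  [6] addr=0x123 blk=18 s=2: MISS | VC [26, 14]
  [7] addr=0x106 blk=16 s=0: MISS | VC [26, 14, 12]
  [8] addr=0x62 blk=6 s=2: MISS | VC [26, 14, 12, 18]
  [9] addr=0x1a9 blk=26 s=2: VC-HIT | VC [6, 14, 12, 18]
  [10] addr=0xc1 blk=12 s=0: VC-HIT | VC [6, 14, 16, 18]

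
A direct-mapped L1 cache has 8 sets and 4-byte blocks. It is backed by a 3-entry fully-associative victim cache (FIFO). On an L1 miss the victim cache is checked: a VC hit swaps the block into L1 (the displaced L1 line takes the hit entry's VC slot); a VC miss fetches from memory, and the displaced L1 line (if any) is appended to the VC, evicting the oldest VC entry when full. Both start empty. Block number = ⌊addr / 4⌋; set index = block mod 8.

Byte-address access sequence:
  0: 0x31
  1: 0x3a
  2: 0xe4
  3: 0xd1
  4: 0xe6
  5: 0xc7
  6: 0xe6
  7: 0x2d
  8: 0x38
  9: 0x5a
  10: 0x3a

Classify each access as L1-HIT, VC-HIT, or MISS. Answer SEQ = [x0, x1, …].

SEQ = [MISS, MISS, MISS, MISS, L1-HIT, MISS, VC-HIT, MISS, L1-HIT, MISS, VC-HIT]

#0 0x31→b12/s4 MISS; vc=[]
#1 0x3a→b14/s6 MISS; vc=[]
#2 0xe4→b57/s1 MISS; vc=[]
#3 0xd1→b52/s4 MISS; vc=[12]
#4 0xe6→b57/s1 L1-HIT; vc=[12]
#5 0xc7→b49/s1 MISS; vc=[12,57]
#6 0xe6→b57/s1 VC-HIT; vc=[12,49]
#7 0x2d→b11/s3 MISS; vc=[12,49]
#8 0x38→b14/s6 L1-HIT; vc=[12,49]
#9 0x5a→b22/s6 MISS; vc=[12,49,14]
#10 0x3a→b14/s6 VC-HIT; vc=[12,49,22]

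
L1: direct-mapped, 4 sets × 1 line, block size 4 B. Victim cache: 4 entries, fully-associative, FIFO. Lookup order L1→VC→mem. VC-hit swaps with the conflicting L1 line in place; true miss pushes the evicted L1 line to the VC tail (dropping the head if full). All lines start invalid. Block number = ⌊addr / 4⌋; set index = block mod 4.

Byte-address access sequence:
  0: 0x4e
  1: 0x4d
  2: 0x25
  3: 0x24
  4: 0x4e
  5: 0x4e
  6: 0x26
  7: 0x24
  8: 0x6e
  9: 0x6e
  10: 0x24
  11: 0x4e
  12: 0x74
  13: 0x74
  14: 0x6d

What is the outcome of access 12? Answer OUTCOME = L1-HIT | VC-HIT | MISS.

OUTCOME = MISS

#0 0x4e→b19/s3 MISS; vc=[]
#1 0x4d→b19/s3 L1-HIT; vc=[]
#2 0x25→b9/s1 MISS; vc=[]
#3 0x24→b9/s1 L1-HIT; vc=[]
#4 0x4e→b19/s3 L1-HIT; vc=[]
#5 0x4e→b19/s3 L1-HIT; vc=[]
#6 0x26→b9/s1 L1-HIT; vc=[]
#7 0x24→b9/s1 L1-HIT; vc=[]
#8 0x6e→b27/s3 MISS; vc=[19]
#9 0x6e→b27/s3 L1-HIT; vc=[19]
#10 0x24→b9/s1 L1-HIT; vc=[19]
#11 0x4e→b19/s3 VC-HIT; vc=[27]
#12 0x74→b29/s1 MISS; vc=[27,9]
#13 0x74→b29/s1 L1-HIT; vc=[27,9]
#14 0x6d→b27/s3 VC-HIT; vc=[19,9]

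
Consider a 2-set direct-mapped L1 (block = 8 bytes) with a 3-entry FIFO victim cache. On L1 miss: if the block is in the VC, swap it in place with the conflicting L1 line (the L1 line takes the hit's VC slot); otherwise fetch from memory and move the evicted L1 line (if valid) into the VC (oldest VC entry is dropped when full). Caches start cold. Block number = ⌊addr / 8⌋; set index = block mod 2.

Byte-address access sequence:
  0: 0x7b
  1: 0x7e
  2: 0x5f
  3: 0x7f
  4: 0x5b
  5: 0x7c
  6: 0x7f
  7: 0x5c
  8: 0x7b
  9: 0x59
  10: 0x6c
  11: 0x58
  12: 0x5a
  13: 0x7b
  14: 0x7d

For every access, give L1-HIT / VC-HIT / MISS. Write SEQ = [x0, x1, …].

0: 0x7b (blk 15, set 1) → MISS  vc=[]
1: 0x7e (blk 15, set 1) → L1-HIT  vc=[]
2: 0x5f (blk 11, set 1) → MISS  vc=[15]
3: 0x7f (blk 15, set 1) → VC-HIT  vc=[11]
4: 0x5b (blk 11, set 1) → VC-HIT  vc=[15]
5: 0x7c (blk 15, set 1) → VC-HIT  vc=[11]
6: 0x7f (blk 15, set 1) → L1-HIT  vc=[11]
7: 0x5c (blk 11, set 1) → VC-HIT  vc=[15]
8: 0x7b (blk 15, set 1) → VC-HIT  vc=[11]
9: 0x59 (blk 11, set 1) → VC-HIT  vc=[15]
10: 0x6c (blk 13, set 1) → MISS  vc=[15, 11]
11: 0x58 (blk 11, set 1) → VC-HIT  vc=[15, 13]
12: 0x5a (blk 11, set 1) → L1-HIT  vc=[15, 13]
13: 0x7b (blk 15, set 1) → VC-HIT  vc=[11, 13]
14: 0x7d (blk 15, set 1) → L1-HIT  vc=[11, 13]

SEQ = [MISS, L1-HIT, MISS, VC-HIT, VC-HIT, VC-HIT, L1-HIT, VC-HIT, VC-HIT, VC-HIT, MISS, VC-HIT, L1-HIT, VC-HIT, L1-HIT]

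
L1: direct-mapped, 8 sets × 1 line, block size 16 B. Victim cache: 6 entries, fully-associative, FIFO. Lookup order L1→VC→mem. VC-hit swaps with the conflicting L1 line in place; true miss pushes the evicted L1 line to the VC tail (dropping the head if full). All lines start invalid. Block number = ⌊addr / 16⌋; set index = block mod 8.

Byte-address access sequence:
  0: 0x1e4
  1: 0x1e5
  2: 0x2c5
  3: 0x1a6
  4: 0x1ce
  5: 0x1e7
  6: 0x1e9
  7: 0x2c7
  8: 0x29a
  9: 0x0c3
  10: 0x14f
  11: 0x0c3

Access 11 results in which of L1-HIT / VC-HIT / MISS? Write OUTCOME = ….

  [0] addr=0x1e4 blk=30 s=6: MISS | VC []
  [1] addr=0x1e5 blk=30 s=6: L1-HIT | VC []
  [2] addr=0x2c5 blk=44 s=4: MISS | VC []
  [3] addr=0x1a6 blk=26 s=2: MISS | VC []
  [4] addr=0x1ce blk=28 s=4: MISS | VC [44]
  [5] addr=0x1e7 blk=30 s=6: L1-HIT | VC [44]
  [6] addr=0x1e9 blk=30 s=6: L1-HIT | VC [44]
  [7] addr=0x2c7 blk=44 s=4: VC-HIT | VC [28]
  [8] addr=0x29a blk=41 s=1: MISS | VC [28]
  [9] addr=0xc3 blk=12 s=4: MISS | VC [28, 44]
  [10] addr=0x14f blk=20 s=4: MISS | VC [28, 44, 12]
  [11] addr=0xc3 blk=12 s=4: VC-HIT | VC [28, 44, 20]

OUTCOME = VC-HIT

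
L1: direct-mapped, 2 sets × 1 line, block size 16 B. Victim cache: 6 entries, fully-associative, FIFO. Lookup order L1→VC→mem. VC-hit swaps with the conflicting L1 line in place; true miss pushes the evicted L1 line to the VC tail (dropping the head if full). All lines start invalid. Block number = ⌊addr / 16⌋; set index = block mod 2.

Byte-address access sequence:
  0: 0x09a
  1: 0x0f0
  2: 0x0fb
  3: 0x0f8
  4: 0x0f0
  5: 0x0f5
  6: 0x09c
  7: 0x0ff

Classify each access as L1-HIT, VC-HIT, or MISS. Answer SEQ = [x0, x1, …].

SEQ = [MISS, MISS, L1-HIT, L1-HIT, L1-HIT, L1-HIT, VC-HIT, VC-HIT]

#0 0x9a→b9/s1 MISS; vc=[]
#1 0xf0→b15/s1 MISS; vc=[9]
#2 0xfb→b15/s1 L1-HIT; vc=[9]
#3 0xf8→b15/s1 L1-HIT; vc=[9]
#4 0xf0→b15/s1 L1-HIT; vc=[9]
#5 0xf5→b15/s1 L1-HIT; vc=[9]
#6 0x9c→b9/s1 VC-HIT; vc=[15]
#7 0xff→b15/s1 VC-HIT; vc=[9]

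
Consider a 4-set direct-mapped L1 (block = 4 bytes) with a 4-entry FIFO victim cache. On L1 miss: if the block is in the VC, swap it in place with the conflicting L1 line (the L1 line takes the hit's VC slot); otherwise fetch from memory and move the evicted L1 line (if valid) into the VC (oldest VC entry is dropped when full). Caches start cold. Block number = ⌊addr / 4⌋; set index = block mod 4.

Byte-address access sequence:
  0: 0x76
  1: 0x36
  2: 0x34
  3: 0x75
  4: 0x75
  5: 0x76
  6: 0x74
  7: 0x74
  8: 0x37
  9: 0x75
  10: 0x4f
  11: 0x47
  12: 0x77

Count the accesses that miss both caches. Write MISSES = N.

  [0] addr=0x76 blk=29 s=1: MISS | VC []
  [1] addr=0x36 blk=13 s=1: MISS | VC [29]
  [2] addr=0x34 blk=13 s=1: L1-HIT | VC [29]
  [3] addr=0x75 blk=29 s=1: VC-HIT | VC [13]
  [4] addr=0x75 blk=29 s=1: L1-HIT | VC [13]
  [5] addr=0x76 blk=29 s=1: L1-HIT | VC [13]
  [6] addr=0x74 blk=29 s=1: L1-HIT | VC [13]
  [7] addr=0x74 blk=29 s=1: L1-HIT | VC [13]
  [8] addr=0x37 blk=13 s=1: VC-HIT | VC [29]
  [9] addr=0x75 blk=29 s=1: VC-HIT | VC [13]
  [10] addr=0x4f blk=19 s=3: MISS | VC [13]
  [11] addr=0x47 blk=17 s=1: MISS | VC [13, 29]
  [12] addr=0x77 blk=29 s=1: VC-HIT | VC [13, 17]

MISSES = 4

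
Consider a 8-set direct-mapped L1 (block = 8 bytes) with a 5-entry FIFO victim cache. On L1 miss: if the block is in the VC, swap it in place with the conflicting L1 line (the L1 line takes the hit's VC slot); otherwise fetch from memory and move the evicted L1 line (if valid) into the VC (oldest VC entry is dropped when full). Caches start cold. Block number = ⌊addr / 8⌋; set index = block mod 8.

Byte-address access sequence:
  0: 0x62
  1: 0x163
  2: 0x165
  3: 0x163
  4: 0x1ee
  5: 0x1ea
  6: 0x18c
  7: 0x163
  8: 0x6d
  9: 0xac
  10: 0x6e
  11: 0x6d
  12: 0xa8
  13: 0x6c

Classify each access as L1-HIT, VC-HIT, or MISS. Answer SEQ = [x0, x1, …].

#0 0x62→b12/s4 MISS; vc=[]
#1 0x163→b44/s4 MISS; vc=[12]
#2 0x165→b44/s4 L1-HIT; vc=[12]
#3 0x163→b44/s4 L1-HIT; vc=[12]
#4 0x1ee→b61/s5 MISS; vc=[12]
#5 0x1ea→b61/s5 L1-HIT; vc=[12]
#6 0x18c→b49/s1 MISS; vc=[12]
#7 0x163→b44/s4 L1-HIT; vc=[12]
#8 0x6d→b13/s5 MISS; vc=[12,61]
#9 0xac→b21/s5 MISS; vc=[12,61,13]
#10 0x6e→b13/s5 VC-HIT; vc=[12,61,21]
#11 0x6d→b13/s5 L1-HIT; vc=[12,61,21]
#12 0xa8→b21/s5 VC-HIT; vc=[12,61,13]
#13 0x6c→b13/s5 VC-HIT; vc=[12,61,21]

SEQ = [MISS, MISS, L1-HIT, L1-HIT, MISS, L1-HIT, MISS, L1-HIT, MISS, MISS, VC-HIT, L1-HIT, VC-HIT, VC-HIT]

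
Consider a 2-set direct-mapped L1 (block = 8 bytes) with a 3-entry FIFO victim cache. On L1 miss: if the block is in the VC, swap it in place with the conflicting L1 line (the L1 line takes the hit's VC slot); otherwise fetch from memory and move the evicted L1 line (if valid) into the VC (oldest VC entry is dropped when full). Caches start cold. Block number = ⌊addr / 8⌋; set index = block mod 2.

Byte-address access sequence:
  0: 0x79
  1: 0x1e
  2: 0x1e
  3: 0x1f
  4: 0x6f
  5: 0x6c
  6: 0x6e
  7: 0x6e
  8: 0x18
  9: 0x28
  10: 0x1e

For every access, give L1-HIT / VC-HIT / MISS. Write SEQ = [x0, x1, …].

SEQ = [MISS, MISS, L1-HIT, L1-HIT, MISS, L1-HIT, L1-HIT, L1-HIT, VC-HIT, MISS, VC-HIT]

0: 0x79 (blk 15, set 1) → MISS  vc=[]
1: 0x1e (blk 3, set 1) → MISS  vc=[15]
2: 0x1e (blk 3, set 1) → L1-HIT  vc=[15]
3: 0x1f (blk 3, set 1) → L1-HIT  vc=[15]
4: 0x6f (blk 13, set 1) → MISS  vc=[15, 3]
5: 0x6c (blk 13, set 1) → L1-HIT  vc=[15, 3]
6: 0x6e (blk 13, set 1) → L1-HIT  vc=[15, 3]
7: 0x6e (blk 13, set 1) → L1-HIT  vc=[15, 3]
8: 0x18 (blk 3, set 1) → VC-HIT  vc=[15, 13]
9: 0x28 (blk 5, set 1) → MISS  vc=[15, 13, 3]
10: 0x1e (blk 3, set 1) → VC-HIT  vc=[15, 13, 5]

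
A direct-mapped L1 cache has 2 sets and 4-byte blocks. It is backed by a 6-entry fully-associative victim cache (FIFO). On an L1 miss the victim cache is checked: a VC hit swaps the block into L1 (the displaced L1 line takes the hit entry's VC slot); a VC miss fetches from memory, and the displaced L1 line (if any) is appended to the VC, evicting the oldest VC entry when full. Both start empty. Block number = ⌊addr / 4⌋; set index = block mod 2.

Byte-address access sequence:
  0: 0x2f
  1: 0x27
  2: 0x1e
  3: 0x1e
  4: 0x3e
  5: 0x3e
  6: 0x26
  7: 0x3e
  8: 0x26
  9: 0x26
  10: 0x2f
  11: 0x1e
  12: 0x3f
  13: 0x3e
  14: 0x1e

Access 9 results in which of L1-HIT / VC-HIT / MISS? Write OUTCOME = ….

#0 0x2f→b11/s1 MISS; vc=[]
#1 0x27→b9/s1 MISS; vc=[11]
#2 0x1e→b7/s1 MISS; vc=[11,9]
#3 0x1e→b7/s1 L1-HIT; vc=[11,9]
#4 0x3e→b15/s1 MISS; vc=[11,9,7]
#5 0x3e→b15/s1 L1-HIT; vc=[11,9,7]
#6 0x26→b9/s1 VC-HIT; vc=[11,15,7]
#7 0x3e→b15/s1 VC-HIT; vc=[11,9,7]
#8 0x26→b9/s1 VC-HIT; vc=[11,15,7]
#9 0x26→b9/s1 L1-HIT; vc=[11,15,7]
#10 0x2f→b11/s1 VC-HIT; vc=[9,15,7]
#11 0x1e→b7/s1 VC-HIT; vc=[9,15,11]
#12 0x3f→b15/s1 VC-HIT; vc=[9,7,11]
#13 0x3e→b15/s1 L1-HIT; vc=[9,7,11]
#14 0x1e→b7/s1 VC-HIT; vc=[9,15,11]

OUTCOME = L1-HIT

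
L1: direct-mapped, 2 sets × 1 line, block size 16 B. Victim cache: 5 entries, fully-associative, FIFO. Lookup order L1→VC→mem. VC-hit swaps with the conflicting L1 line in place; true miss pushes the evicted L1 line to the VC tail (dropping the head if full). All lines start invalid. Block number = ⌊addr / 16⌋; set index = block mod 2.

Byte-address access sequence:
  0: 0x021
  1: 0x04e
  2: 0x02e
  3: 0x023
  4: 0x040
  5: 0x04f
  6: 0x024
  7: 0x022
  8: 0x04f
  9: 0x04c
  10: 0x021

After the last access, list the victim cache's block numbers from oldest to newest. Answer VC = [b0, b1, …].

  [0] addr=0x21 blk=2 s=0: MISS | VC []
  [1] addr=0x4e blk=4 s=0: MISS | VC [2]
  [2] addr=0x2e blk=2 s=0: VC-HIT | VC [4]
  [3] addr=0x23 blk=2 s=0: L1-HIT | VC [4]
  [4] addr=0x40 blk=4 s=0: VC-HIT | VC [2]
  [5] addr=0x4f blk=4 s=0: L1-HIT | VC [2]
  [6] addr=0x24 blk=2 s=0: VC-HIT | VC [4]
  [7] addr=0x22 blk=2 s=0: L1-HIT | VC [4]
  [8] addr=0x4f blk=4 s=0: VC-HIT | VC [2]
  [9] addr=0x4c blk=4 s=0: L1-HIT | VC [2]
  [10] addr=0x21 blk=2 s=0: VC-HIT | VC [4]

VC = [4]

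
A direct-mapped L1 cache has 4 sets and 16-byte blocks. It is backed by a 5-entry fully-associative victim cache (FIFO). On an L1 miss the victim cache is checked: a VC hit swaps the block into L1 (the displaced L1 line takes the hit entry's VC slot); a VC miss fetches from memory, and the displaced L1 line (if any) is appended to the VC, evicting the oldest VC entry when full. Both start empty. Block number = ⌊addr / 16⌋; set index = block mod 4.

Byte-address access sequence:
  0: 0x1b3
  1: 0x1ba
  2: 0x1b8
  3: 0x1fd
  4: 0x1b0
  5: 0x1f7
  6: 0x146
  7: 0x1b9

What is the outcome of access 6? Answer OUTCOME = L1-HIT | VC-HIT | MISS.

0: 0x1b3 (blk 27, set 3) → MISS  vc=[]
1: 0x1ba (blk 27, set 3) → L1-HIT  vc=[]
2: 0x1b8 (blk 27, set 3) → L1-HIT  vc=[]
3: 0x1fd (blk 31, set 3) → MISS  vc=[27]
4: 0x1b0 (blk 27, set 3) → VC-HIT  vc=[31]
5: 0x1f7 (blk 31, set 3) → VC-HIT  vc=[27]
6: 0x146 (blk 20, set 0) → MISS  vc=[27]
7: 0x1b9 (blk 27, set 3) → VC-HIT  vc=[31]

OUTCOME = MISS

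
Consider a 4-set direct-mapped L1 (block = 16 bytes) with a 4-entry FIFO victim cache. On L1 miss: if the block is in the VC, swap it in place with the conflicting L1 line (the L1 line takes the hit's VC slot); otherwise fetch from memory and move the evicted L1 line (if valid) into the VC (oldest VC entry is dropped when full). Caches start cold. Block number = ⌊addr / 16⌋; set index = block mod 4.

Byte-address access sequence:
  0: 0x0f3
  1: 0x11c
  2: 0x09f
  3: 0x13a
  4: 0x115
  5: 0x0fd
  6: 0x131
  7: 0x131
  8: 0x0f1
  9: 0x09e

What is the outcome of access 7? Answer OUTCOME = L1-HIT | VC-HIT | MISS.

0: 0xf3 (blk 15, set 3) → MISS  vc=[]
1: 0x11c (blk 17, set 1) → MISS  vc=[]
2: 0x9f (blk 9, set 1) → MISS  vc=[17]
3: 0x13a (blk 19, set 3) → MISS  vc=[17, 15]
4: 0x115 (blk 17, set 1) → VC-HIT  vc=[9, 15]
5: 0xfd (blk 15, set 3) → VC-HIT  vc=[9, 19]
6: 0x131 (blk 19, set 3) → VC-HIT  vc=[9, 15]
7: 0x131 (blk 19, set 3) → L1-HIT  vc=[9, 15]
8: 0xf1 (blk 15, set 3) → VC-HIT  vc=[9, 19]
9: 0x9e (blk 9, set 1) → VC-HIT  vc=[17, 19]

OUTCOME = L1-HIT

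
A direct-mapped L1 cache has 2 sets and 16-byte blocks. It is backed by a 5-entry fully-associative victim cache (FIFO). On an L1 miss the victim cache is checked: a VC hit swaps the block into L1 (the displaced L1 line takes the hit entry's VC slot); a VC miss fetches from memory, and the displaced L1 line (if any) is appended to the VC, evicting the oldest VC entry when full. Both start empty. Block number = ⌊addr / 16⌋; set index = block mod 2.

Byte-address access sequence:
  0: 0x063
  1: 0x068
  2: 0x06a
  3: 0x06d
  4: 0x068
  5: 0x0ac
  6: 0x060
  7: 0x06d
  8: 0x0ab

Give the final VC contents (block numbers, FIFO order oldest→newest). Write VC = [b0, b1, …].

VC = [6]

#0 0x63→b6/s0 MISS; vc=[]
#1 0x68→b6/s0 L1-HIT; vc=[]
#2 0x6a→b6/s0 L1-HIT; vc=[]
#3 0x6d→b6/s0 L1-HIT; vc=[]
#4 0x68→b6/s0 L1-HIT; vc=[]
#5 0xac→b10/s0 MISS; vc=[6]
#6 0x60→b6/s0 VC-HIT; vc=[10]
#7 0x6d→b6/s0 L1-HIT; vc=[10]
#8 0xab→b10/s0 VC-HIT; vc=[6]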